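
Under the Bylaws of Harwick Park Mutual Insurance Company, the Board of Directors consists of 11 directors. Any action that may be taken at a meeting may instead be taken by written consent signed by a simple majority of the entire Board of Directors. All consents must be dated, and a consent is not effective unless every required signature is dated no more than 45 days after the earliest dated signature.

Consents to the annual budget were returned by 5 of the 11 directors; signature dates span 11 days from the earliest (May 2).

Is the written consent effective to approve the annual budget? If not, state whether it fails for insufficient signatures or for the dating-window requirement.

Signatures required: a simple majority of 11 — a majority of 11 is 6, so 6 needed; 5 signed. Insufficient.
Dating window: the latest signature is 11 days after the earliest; the limit is 45 days. Within the window.

Not effective — insufficient signatures.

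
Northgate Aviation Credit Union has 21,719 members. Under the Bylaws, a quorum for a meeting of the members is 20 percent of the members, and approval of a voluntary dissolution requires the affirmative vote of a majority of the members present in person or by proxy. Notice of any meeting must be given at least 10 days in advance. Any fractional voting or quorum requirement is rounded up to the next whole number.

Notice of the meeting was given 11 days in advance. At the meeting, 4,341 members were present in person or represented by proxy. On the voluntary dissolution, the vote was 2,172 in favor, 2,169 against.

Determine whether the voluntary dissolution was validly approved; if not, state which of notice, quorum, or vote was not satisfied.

Notice: 11 days given; 10 required. Satisfied.
Quorum: 20% of 21,719 = 4,343.80, rounded up to 4,344; 4,341 present. Not satisfied.
Vote: requires a majority of those present (4,341); a majority of 4341 is 2171, so 2,171 needed; 2,172 in favor. Satisfied.

Invalid — quorum requirement not satisfied.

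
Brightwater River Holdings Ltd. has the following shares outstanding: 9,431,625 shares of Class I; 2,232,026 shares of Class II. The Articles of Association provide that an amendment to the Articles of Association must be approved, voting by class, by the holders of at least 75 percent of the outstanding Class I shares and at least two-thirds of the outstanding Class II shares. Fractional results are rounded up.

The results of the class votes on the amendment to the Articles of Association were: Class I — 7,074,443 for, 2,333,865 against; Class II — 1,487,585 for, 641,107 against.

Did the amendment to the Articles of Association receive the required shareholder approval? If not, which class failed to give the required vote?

Class I: 3/4 of 9431625 = 7073718.75, rounded up to 7073719; 7,073,719 required, 7,074,443 in favor — approved.
Class II: 2/3 of 2232026 = 1488017.33, rounded up to 1488018; 1,488,018 required, 1,487,585 in favor — not approved.

Not approved — the Class II shares did not give the required vote.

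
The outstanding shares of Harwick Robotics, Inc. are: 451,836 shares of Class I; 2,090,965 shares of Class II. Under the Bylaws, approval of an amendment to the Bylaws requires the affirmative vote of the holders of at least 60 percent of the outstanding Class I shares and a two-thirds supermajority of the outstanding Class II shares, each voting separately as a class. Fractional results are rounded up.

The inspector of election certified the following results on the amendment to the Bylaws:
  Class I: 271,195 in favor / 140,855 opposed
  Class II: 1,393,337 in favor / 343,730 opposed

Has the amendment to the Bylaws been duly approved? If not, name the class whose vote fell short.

Class I: 3/5 of 451836 = 271101.60, rounded up to 271102; 271,102 required, 271,195 in favor — approved.
Class II: 2/3 of 2090965 = 1393976.67, rounded up to 1393977; 1,393,977 required, 1,393,337 in favor — not approved.

Not approved — the Class II shares did not give the required vote.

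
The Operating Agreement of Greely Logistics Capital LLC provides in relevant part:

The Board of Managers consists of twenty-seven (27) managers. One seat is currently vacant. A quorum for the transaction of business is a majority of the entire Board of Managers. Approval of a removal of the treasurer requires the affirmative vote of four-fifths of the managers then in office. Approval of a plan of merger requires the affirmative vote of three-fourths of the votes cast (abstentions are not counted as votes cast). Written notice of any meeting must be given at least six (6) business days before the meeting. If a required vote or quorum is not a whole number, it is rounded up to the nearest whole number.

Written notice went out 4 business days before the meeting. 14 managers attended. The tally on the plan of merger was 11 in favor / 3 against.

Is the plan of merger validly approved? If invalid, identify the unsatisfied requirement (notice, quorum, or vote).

Notice: 4 business days given; 6 required (4 < 6). Not satisfied.
Quorum: 14 present; quorum is 14. Satisfied.
Vote: the plan of merger requires three-fourths of the votes cast (14). 3/4 of 14 = 10.50, rounded up to 11, so 11 affirmative votes are needed; 11 voted in favor. Satisfied.

Invalid — notice requirement not satisfied.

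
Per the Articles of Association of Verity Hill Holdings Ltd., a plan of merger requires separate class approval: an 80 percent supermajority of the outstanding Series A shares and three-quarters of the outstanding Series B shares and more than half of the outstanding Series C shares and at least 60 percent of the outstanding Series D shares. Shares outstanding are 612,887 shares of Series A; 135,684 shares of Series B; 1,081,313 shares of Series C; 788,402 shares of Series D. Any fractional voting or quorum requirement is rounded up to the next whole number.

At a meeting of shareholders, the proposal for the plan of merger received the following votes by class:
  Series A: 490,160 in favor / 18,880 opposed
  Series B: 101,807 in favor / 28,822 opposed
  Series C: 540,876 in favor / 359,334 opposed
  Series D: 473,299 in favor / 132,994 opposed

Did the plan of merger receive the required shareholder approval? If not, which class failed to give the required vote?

Series A: 4/5 of 612887 = 490309.60, rounded up to 490310; 490,310 required, 490,160 in favor — not approved.
Series B: 3/4 of 135684 = 101763; 101,763 required, 101,807 in favor — approved.
Series C: a majority of 1081313 is 540657; 540,657 required, 540,876 in favor — approved.
Series D: 3/5 of 788402 = 473041.20, rounded up to 473042; 473,042 required, 473,299 in favor — approved.

Not approved — the Series A shares did not give the required vote.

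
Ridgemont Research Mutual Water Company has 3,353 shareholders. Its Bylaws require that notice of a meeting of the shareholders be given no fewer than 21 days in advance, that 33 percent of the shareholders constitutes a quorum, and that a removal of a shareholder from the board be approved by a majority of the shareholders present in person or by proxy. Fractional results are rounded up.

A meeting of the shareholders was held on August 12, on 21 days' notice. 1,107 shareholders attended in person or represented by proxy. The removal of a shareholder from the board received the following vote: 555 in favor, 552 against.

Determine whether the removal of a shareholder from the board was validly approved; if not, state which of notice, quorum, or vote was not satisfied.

Notice: 21 days given; 21 required. Satisfied.
Quorum: 33% of 3,353 = 1,106.49, rounded up to 1,107; 1,107 present. Satisfied.
Vote: requires a majority of those present (1,107); a majority of 1107 is 554, so 554 needed; 555 in favor. Satisfied.

Valid — all requirements satisfied.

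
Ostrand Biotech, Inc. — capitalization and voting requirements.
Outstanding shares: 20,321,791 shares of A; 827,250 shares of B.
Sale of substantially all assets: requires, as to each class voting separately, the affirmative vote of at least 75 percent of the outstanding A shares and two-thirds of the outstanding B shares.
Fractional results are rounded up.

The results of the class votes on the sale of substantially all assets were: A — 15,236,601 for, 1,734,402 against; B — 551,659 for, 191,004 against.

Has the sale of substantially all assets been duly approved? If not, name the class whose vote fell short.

Not approved — the A shares did not give the required vote.

A: 3/4 of 20321791 = 15241343.25, rounded up to 15241344; 15,241,344 required, 15,236,601 in favor — not approved.
B: 2/3 of 827250 = 551500; 551,500 required, 551,659 in favor — approved.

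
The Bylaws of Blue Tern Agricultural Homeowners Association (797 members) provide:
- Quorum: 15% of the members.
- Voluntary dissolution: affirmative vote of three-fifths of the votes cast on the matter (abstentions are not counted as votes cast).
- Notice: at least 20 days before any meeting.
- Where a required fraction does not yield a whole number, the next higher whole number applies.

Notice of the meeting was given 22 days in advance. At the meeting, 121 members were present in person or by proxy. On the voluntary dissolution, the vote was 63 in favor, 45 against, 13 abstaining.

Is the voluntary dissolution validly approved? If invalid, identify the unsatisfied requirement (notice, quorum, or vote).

Invalid — vote requirement not satisfied.

Notice: 22 days given; 20 required. Satisfied.
Quorum: 15% of 797 = 119.55, rounded up to 120; 121 present. Satisfied.
Vote: requires three-fifths of the votes cast (121 − 13 abstaining = 108); 3/5 of 108 = 64.80, rounded up to 65, so 65 needed; 63 in favor. Not satisfied.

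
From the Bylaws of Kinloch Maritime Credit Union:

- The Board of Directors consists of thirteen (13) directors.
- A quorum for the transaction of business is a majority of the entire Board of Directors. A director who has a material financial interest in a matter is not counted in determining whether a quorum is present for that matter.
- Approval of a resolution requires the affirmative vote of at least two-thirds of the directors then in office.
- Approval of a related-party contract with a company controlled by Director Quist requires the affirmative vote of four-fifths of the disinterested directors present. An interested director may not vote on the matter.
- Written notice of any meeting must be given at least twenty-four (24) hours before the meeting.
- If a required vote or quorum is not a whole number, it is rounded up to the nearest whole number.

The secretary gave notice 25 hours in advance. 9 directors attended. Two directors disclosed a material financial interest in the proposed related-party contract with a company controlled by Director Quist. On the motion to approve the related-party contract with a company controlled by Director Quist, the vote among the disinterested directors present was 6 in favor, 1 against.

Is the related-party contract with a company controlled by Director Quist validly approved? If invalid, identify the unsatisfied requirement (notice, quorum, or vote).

Notice: 25 hours given; 24 required (25 ≥ 24). Satisfied.
Quorum: 9 present, but the 2 interested directors do not count, leaving 7. Quorum is 7. Satisfied.
Vote: the related-party contract with a company controlled by Director Quist requires four-fifths of the disinterested directors present (9 − 2 = 7). 4/5 of 7 = 5.60, rounded up to 6, so 6 affirmative votes are needed; 6 voted in favor. Satisfied.

Valid — all requirements satisfied.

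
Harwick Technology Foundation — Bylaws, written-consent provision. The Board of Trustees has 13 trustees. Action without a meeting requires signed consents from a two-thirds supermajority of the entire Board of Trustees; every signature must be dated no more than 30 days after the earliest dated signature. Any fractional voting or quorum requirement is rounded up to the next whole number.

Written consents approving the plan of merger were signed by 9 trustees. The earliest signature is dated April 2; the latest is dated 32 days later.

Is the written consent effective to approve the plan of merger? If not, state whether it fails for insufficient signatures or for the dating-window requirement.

Signatures required: a two-thirds supermajority of 13 — 2/3 of 13 = 8.67, rounded up to 9, so 9 needed; 9 signed. Sufficient.
Dating window: the latest signature is 32 days after the earliest; the limit is 30 days. Outside the window.

Not effective — dating-window requirement not satisfied.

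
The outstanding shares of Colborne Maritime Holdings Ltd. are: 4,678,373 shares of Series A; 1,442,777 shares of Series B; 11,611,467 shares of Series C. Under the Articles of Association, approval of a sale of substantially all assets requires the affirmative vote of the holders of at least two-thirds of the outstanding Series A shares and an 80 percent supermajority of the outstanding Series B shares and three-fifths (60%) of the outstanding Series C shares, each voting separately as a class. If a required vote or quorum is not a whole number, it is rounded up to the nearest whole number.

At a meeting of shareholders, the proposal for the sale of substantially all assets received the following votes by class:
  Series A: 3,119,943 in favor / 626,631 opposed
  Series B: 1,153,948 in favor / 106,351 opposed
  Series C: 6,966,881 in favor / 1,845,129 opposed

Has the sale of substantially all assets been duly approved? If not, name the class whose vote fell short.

Not approved — the Series B shares did not give the required vote.

Series A: 2/3 of 4678373 = 3118915.33, rounded up to 3118916; 3,118,916 required, 3,119,943 in favor — approved.
Series B: 4/5 of 1442777 = 1154221.60, rounded up to 1154222; 1,154,222 required, 1,153,948 in favor — not approved.
Series C: 3/5 of 11611467 = 6966880.20, rounded up to 6966881; 6,966,881 required, 6,966,881 in favor — approved.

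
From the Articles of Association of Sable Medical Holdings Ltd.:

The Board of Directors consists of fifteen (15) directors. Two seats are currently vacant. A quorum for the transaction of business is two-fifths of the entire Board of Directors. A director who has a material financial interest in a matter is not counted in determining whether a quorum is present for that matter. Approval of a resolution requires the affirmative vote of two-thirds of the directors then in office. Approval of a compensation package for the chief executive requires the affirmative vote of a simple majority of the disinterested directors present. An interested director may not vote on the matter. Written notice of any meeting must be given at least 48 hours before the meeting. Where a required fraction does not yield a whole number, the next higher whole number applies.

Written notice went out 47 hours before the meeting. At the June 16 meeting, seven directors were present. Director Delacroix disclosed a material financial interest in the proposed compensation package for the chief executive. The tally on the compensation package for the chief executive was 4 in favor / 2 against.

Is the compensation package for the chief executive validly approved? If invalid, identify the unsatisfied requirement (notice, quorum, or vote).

Notice: 47 hours given; 48 required (47 < 48). Not satisfied.
Quorum: 7 present, but the 1 interested director does not count, leaving 6. Quorum is 6. Satisfied.
Vote: the compensation package for the chief executive requires a majority of the disinterested directors present (7 − 1 = 6). A majority of 6 is 4, so 4 affirmative votes are needed; 4 voted in favor. Satisfied.

Invalid — notice requirement not satisfied.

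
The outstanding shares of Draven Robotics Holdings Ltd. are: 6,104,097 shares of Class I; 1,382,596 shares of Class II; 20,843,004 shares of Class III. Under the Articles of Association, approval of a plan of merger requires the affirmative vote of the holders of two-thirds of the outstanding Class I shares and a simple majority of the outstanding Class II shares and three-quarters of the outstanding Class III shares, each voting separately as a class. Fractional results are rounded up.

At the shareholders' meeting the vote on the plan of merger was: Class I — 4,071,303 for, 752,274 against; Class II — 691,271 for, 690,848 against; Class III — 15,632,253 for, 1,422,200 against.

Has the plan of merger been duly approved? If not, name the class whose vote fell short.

Not approved — the Class II shares did not give the required vote.

Class I: 2/3 of 6104097 = 4069398; 4,069,398 required, 4,071,303 in favor — approved.
Class II: a majority of 1382596 is 691299; 691,299 required, 691,271 in favor — not approved.
Class III: 3/4 of 20843004 = 15632253; 15,632,253 required, 15,632,253 in favor — approved.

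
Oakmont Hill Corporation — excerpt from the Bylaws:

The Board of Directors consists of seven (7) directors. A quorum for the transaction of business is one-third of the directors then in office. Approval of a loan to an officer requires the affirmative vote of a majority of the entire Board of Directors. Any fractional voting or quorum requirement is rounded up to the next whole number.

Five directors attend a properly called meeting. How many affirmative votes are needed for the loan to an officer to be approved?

The loan to an officer requires a majority of the entire Board of Directors (7).
A majority of 7 is 4.

4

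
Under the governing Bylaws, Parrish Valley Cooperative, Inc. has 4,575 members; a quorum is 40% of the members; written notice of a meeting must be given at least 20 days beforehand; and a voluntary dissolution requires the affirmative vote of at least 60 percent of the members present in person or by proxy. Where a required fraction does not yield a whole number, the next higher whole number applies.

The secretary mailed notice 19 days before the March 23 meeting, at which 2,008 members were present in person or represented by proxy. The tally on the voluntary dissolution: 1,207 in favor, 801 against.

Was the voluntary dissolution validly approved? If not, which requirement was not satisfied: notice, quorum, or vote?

Invalid — notice requirement not satisfied.

Notice: 19 days given; 20 required. Not satisfied.
Quorum: 40% of 4,575 = 1,830; 2,008 present. Satisfied.
Vote: requires three-fifths of those present (2,008); 3/5 of 2008 = 1204.80, rounded up to 1205, so 1,205 needed; 1,207 in favor. Satisfied.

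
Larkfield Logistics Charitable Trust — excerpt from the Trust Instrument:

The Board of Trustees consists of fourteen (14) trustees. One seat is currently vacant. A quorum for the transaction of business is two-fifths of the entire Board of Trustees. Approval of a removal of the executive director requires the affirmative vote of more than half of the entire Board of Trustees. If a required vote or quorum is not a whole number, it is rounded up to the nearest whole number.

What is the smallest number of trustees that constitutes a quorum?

2/5 of 14 = 5.60, rounded up to 6.

6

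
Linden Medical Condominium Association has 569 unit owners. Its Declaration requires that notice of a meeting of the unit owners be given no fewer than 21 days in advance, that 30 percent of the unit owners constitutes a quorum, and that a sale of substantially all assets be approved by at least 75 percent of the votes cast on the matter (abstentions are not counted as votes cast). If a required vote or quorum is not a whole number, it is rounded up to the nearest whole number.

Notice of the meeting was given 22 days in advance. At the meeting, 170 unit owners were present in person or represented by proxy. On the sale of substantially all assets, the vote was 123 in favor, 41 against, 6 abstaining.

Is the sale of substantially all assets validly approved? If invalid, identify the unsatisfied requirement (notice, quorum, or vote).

Invalid — quorum requirement not satisfied.

Notice: 22 days given; 21 required. Satisfied.
Quorum: 30% of 569 = 170.70, rounded up to 171; 170 present. Not satisfied.
Vote: requires three-fourths of the votes cast (170 − 6 abstaining = 164); 3/4 of 164 = 123, so 123 needed; 123 in favor. Satisfied.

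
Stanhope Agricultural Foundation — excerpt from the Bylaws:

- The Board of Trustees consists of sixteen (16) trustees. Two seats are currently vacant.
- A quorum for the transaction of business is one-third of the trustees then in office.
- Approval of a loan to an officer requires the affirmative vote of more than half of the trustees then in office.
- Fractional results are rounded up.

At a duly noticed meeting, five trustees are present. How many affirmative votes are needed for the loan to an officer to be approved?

The loan to an officer requires a majority of the trustees then in office (14).
A majority of 14 is 8.
(Only 5 can vote, so the loan to an officer cannot pass at this meeting, but the required vote is still 8.)

8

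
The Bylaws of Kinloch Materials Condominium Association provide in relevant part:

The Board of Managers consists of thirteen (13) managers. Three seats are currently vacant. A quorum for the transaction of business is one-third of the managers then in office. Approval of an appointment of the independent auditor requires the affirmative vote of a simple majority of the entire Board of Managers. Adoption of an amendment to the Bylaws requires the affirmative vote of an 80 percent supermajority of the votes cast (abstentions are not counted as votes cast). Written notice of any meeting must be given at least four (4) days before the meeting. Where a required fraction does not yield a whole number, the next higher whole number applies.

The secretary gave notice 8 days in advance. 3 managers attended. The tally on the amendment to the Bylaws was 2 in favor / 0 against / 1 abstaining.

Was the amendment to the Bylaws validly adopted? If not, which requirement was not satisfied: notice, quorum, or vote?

Notice: 8 days given; 4 required (8 ≥ 4). Satisfied.
Quorum: 3 present; quorum is 4. Not satisfied.
Vote: the amendment to the Bylaws requires four-fifths of the votes cast (3 present − 1 abstaining = 2). 4/5 of 2 = 1.60, rounded up to 2, so 2 affirmative votes are needed; 2 voted in favor. Satisfied. (Moot — without a quorum no business can be validly transacted.)

Invalid — quorum requirement not satisfied.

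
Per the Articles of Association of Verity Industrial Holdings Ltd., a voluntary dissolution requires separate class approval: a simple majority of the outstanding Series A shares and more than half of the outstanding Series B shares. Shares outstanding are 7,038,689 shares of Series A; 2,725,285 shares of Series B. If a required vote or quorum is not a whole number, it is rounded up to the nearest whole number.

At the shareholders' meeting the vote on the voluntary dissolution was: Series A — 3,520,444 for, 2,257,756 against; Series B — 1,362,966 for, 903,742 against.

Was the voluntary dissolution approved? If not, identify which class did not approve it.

Series A: a majority of 7038689 is 3519345; 3,519,345 required, 3,520,444 in favor — approved.
Series B: a majority of 2725285 is 1362643; 1,362,643 required, 1,362,966 in favor — approved.

Approved — every class gave the required vote.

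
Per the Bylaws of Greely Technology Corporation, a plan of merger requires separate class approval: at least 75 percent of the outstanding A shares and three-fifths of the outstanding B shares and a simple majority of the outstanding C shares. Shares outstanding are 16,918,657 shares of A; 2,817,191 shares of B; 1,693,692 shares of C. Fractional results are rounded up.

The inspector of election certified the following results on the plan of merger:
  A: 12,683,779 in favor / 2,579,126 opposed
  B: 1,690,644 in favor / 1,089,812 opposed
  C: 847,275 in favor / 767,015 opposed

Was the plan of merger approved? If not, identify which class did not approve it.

Not approved — the A shares did not give the required vote.

A: 3/4 of 16918657 = 12688992.75, rounded up to 12688993; 12,688,993 required, 12,683,779 in favor — not approved.
B: 3/5 of 2817191 = 1690314.60, rounded up to 1690315; 1,690,315 required, 1,690,644 in favor — approved.
C: a majority of 1693692 is 846847; 846,847 required, 847,275 in favor — approved.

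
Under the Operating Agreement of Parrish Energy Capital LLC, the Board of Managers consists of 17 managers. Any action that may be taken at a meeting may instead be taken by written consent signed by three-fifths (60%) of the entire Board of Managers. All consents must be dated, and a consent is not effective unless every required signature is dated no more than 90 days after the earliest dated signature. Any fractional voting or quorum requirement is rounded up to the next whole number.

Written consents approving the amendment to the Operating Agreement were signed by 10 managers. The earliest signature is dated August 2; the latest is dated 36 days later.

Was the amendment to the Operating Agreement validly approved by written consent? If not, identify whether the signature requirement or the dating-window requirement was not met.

Signatures required: three-fifths (60%) of 17 — 3/5 of 17 = 10.20, rounded up to 11, so 11 needed; 10 signed. Insufficient.
Dating window: the latest signature is 36 days after the earliest; the limit is 90 days. Within the window.

Not effective — insufficient signatures.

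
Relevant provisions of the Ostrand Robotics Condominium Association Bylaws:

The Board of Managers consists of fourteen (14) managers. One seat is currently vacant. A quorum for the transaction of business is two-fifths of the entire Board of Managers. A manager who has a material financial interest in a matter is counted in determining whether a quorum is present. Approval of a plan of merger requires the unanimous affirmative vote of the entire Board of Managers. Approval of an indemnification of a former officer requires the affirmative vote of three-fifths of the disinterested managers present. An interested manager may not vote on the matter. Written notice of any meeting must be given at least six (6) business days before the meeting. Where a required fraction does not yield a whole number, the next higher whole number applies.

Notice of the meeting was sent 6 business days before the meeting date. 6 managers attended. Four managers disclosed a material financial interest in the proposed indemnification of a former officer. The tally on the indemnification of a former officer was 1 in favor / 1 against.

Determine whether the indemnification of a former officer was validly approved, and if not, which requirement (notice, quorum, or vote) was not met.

Notice: 6 business days given; 6 required (6 ≥ 6). Satisfied.
Quorum: 6 present (interested managers count toward quorum); quorum is 6. Satisfied.
Vote: the indemnification of a former officer requires three-fifths of the disinterested managers present (6 − 4 = 2). 3/5 of 2 = 1.20, rounded up to 2, so 2 affirmative votes are needed; 1 voted in favor. Not satisfied.

Invalid — vote requirement not satisfied.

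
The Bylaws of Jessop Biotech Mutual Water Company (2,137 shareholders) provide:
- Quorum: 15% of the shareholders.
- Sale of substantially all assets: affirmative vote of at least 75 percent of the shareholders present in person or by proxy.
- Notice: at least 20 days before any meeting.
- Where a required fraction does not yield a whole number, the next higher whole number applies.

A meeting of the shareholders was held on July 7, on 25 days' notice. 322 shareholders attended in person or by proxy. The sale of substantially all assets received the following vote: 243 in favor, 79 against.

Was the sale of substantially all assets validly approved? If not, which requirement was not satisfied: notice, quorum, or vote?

Valid — all requirements satisfied.

Notice: 25 days given; 20 required. Satisfied.
Quorum: 15% of 2,137 = 320.55, rounded up to 321; 322 present. Satisfied.
Vote: requires three-fourths of those present (322); 3/4 of 322 = 241.50, rounded up to 242, so 242 needed; 243 in favor. Satisfied.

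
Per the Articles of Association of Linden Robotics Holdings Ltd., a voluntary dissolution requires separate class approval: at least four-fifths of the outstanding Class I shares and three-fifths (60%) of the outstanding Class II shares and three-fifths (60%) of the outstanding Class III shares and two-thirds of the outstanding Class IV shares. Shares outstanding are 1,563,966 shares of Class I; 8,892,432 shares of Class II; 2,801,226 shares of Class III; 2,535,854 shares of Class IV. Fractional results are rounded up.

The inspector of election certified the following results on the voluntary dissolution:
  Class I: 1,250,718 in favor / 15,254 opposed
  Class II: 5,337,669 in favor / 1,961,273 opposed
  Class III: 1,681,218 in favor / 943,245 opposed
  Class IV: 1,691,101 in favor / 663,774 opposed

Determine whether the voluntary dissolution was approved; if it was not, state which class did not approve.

Class I: 4/5 of 1563966 = 1251172.80, rounded up to 1251173; 1,251,173 required, 1,250,718 in favor — not approved.
Class II: 3/5 of 8892432 = 5335459.20, rounded up to 5335460; 5,335,460 required, 5,337,669 in favor — approved.
Class III: 3/5 of 2801226 = 1680735.60, rounded up to 1680736; 1,680,736 required, 1,681,218 in favor — approved.
Class IV: 2/3 of 2535854 = 1690569.33, rounded up to 1690570; 1,690,570 required, 1,691,101 in favor — approved.

Not approved — the Class I shares did not give the required vote.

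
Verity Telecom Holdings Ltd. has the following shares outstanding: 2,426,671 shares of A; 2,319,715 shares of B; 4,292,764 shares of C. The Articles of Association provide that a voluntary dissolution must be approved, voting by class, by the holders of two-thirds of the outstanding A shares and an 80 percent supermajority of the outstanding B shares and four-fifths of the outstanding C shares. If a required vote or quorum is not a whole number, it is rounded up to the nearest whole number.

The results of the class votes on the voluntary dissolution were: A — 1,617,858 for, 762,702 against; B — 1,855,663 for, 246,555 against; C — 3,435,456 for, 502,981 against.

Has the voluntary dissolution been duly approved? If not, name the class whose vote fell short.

A: 2/3 of 2426671 = 1617780.67, rounded up to 1617781; 1,617,781 required, 1,617,858 in favor — approved.
B: 4/5 of 2319715 = 1855772; 1,855,772 required, 1,855,663 in favor — not approved.
C: 4/5 of 4292764 = 3434211.20, rounded up to 3434212; 3,434,212 required, 3,435,456 in favor — approved.

Not approved — the B shares did not give the required vote.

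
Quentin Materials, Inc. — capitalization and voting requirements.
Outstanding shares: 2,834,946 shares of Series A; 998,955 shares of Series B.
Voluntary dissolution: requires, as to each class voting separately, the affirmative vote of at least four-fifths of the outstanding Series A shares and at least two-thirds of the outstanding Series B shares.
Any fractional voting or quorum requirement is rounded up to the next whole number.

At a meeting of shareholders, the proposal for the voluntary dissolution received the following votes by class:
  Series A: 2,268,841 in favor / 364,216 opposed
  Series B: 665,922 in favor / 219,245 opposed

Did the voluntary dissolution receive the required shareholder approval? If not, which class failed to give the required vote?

Series A: 4/5 of 2834946 = 2267956.80, rounded up to 2267957; 2,267,957 required, 2,268,841 in favor — approved.
Series B: 2/3 of 998955 = 665970; 665,970 required, 665,922 in favor — not approved.

Not approved — the Series B shares did not give the required vote.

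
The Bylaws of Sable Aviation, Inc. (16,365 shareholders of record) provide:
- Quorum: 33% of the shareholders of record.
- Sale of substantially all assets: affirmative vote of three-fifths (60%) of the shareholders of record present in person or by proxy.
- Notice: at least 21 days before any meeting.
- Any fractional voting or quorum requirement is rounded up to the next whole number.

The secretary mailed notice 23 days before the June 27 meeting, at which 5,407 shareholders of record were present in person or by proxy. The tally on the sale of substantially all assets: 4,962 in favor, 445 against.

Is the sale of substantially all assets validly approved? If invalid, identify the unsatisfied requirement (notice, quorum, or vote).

Valid — all requirements satisfied.

Notice: 23 days given; 21 required. Satisfied.
Quorum: 33% of 16,365 = 5,400.45, rounded up to 5,401; 5,407 present. Satisfied.
Vote: requires three-fifths of those present (5,407); 3/5 of 5407 = 3244.20, rounded up to 3245, so 3,245 needed; 4,962 in favor. Satisfied.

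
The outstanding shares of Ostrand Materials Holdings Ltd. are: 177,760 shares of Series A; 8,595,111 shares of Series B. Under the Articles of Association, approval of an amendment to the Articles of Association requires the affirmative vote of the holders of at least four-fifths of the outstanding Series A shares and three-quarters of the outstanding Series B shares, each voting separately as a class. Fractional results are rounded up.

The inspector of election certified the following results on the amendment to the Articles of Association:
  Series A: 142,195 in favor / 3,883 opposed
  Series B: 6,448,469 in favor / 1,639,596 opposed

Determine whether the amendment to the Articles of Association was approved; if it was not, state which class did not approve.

Series A: 4/5 of 177760 = 142208; 142,208 required, 142,195 in favor — not approved.
Series B: 3/4 of 8595111 = 6446333.25, rounded up to 6446334; 6,446,334 required, 6,448,469 in favor — approved.

Not approved — the Series A shares did not give the required vote.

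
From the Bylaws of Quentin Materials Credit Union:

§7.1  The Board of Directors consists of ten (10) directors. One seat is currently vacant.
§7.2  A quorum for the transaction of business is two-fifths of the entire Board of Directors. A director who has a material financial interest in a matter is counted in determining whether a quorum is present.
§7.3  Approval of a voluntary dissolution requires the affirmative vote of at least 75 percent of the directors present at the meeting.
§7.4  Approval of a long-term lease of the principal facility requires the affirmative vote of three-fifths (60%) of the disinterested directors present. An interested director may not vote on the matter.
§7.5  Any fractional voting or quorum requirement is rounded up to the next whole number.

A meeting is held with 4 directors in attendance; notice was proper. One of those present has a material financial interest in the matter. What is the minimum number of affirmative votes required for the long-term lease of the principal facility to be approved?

The long-term lease of the principal facility requires three-fifths of the disinterested directors present (4 − 1 = 3).
3/5 of 3 = 1.80, rounded up to 2.

2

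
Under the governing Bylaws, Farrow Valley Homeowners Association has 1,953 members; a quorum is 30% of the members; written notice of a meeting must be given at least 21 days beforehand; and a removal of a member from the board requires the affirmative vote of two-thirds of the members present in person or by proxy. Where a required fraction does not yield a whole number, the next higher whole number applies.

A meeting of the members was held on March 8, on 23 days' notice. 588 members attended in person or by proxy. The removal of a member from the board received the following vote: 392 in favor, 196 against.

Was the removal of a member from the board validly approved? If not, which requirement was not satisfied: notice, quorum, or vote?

Notice: 23 days given; 21 required. Satisfied.
Quorum: 30% of 1,953 = 585.90, rounded up to 586; 588 present. Satisfied.
Vote: requires two-thirds of those present (588); 2/3 of 588 = 392, so 392 needed; 392 in favor. Satisfied.

Valid — all requirements satisfied.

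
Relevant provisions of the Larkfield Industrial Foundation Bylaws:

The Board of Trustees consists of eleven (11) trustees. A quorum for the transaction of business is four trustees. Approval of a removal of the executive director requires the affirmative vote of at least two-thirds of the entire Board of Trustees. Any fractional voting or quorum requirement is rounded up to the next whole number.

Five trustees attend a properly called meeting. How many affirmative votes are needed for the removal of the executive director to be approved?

8

The removal of the executive director requires two-thirds of the entire Board of Trustees (11).
2/3 of 11 = 7.33, rounded up to 8.
(Only 5 can vote, so the removal of the executive director cannot pass at this meeting, but the required vote is still 8.)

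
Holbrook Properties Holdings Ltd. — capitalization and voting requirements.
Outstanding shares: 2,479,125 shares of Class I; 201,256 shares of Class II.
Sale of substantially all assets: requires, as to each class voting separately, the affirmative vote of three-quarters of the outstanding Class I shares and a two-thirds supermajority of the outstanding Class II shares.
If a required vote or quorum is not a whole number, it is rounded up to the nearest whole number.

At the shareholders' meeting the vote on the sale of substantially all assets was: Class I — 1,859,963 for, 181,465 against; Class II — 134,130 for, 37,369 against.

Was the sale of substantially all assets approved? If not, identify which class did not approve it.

Not approved — the Class II shares did not give the required vote.

Class I: 3/4 of 2479125 = 1859343.75, rounded up to 1859344; 1,859,344 required, 1,859,963 in favor — approved.
Class II: 2/3 of 201256 = 134170.67, rounded up to 134171; 134,171 required, 134,130 in favor — not approved.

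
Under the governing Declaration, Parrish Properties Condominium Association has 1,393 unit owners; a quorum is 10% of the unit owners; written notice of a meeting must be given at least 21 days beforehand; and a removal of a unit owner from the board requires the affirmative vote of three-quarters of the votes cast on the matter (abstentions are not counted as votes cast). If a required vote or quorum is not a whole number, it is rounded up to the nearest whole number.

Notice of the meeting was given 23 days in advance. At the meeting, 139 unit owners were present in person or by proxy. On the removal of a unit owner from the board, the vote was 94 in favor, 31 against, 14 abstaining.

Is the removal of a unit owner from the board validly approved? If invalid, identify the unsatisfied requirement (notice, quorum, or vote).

Invalid — quorum requirement not satisfied.

Notice: 23 days given; 21 required. Satisfied.
Quorum: 10% of 1,393 = 139.30, rounded up to 140; 139 present. Not satisfied.
Vote: requires three-fourths of the votes cast (139 − 14 abstaining = 125); 3/4 of 125 = 93.75, rounded up to 94, so 94 needed; 94 in favor. Satisfied.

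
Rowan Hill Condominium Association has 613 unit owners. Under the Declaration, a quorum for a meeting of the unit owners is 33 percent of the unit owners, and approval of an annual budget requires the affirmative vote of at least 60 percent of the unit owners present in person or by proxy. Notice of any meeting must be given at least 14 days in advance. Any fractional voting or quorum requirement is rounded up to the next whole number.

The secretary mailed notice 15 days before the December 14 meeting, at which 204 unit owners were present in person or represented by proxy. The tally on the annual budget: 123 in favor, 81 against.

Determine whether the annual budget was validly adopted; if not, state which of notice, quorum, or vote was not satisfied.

Notice: 15 days given; 14 required. Satisfied.
Quorum: 33% of 613 = 202.29, rounded up to 203; 204 present. Satisfied.
Vote: requires three-fifths of those present (204); 3/5 of 204 = 122.40, rounded up to 123, so 123 needed; 123 in favor. Satisfied.

Valid — all requirements satisfied.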